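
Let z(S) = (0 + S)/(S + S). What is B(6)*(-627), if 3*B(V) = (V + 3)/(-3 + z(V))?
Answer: 3762/5 ≈ 752.40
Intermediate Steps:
z(S) = 1/2 (z(S) = S/((2*S)) = S*(1/(2*S)) = 1/2)
B(V) = -2/5 - 2*V/15 (B(V) = ((V + 3)/(-3 + 1/2))/3 = ((3 + V)/(-5/2))/3 = ((3 + V)*(-2/5))/3 = (-6/5 - 2*V/5)/3 = -2/5 - 2*V/15)
B(6)*(-627) = (-2/5 - 2/15*6)*(-627) = (-2/5 - 4/5)*(-627) = -6/5*(-627) = 3762/5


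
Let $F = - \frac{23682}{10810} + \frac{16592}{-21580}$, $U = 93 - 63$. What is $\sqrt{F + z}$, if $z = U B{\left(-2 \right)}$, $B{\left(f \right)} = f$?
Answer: $\frac{i \sqrt{2141392664763365}}{5831995} \approx 7.9347 i$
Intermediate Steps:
$U = 30$ ($U = 93 - 63 = 30$)
$z = -60$ ($z = 30 \left(-2\right) = -60$)
$F = - \frac{17260427}{5831995}$ ($F = \left(-23682\right) \frac{1}{10810} + 16592 \left(- \frac{1}{21580}\right) = - \frac{11841}{5405} - \frac{4148}{5395} = - \frac{17260427}{5831995} \approx -2.9596$)
$\sqrt{F + z} = \sqrt{- \frac{17260427}{5831995} - 60} = \sqrt{- \frac{367180127}{5831995}} = \frac{i \sqrt{2141392664763365}}{5831995}$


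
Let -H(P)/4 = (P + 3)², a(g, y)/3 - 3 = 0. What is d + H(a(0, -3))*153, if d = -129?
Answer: -88257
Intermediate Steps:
a(g, y) = 9 (a(g, y) = 9 + 3*0 = 9 + 0 = 9)
H(P) = -4*(3 + P)² (H(P) = -4*(P + 3)² = -4*(3 + P)²)
d + H(a(0, -3))*153 = -129 - 4*(3 + 9)²*153 = -129 - 4*12²*153 = -129 - 4*144*153 = -129 - 576*153 = -129 - 88128 = -88257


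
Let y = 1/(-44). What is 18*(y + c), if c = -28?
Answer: -11097/22 ≈ -504.41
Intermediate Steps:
y = -1/44 ≈ -0.022727
18*(y + c) = 18*(-1/44 - 28) = 18*(-1233/44) = -11097/22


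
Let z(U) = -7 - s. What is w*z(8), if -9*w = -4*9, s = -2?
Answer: -20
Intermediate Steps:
z(U) = -5 (z(U) = -7 - 1*(-2) = -7 + 2 = -5)
w = 4 (w = -(-4)*9/9 = -1/9*(-36) = 4)
w*z(8) = 4*(-5) = -20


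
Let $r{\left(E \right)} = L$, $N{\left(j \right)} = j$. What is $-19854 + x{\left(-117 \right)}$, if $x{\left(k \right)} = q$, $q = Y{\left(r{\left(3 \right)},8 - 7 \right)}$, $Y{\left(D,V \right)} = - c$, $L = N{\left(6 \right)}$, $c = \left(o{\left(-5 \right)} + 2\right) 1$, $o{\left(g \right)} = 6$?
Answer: $-19862$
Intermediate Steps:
$c = 8$ ($c = \left(6 + 2\right) 1 = 8 \cdot 1 = 8$)
$L = 6$
$r{\left(E \right)} = 6$
$Y{\left(D,V \right)} = -8$ ($Y{\left(D,V \right)} = \left(-1\right) 8 = -8$)
$q = -8$
$x{\left(k \right)} = -8$
$-19854 + x{\left(-117 \right)} = -19854 - 8 = -19862$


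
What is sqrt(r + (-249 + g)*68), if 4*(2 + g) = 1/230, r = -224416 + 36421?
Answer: 3*I*sqrt(1205314310)/230 ≈ 452.84*I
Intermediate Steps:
r = -187995
g = -1839/920 (g = -2 + (1/4)/230 = -2 + (1/4)*(1/230) = -2 + 1/920 = -1839/920 ≈ -1.9989)
sqrt(r + (-249 + g)*68) = sqrt(-187995 + (-249 - 1839/920)*68) = sqrt(-187995 - 230919/920*68) = sqrt(-187995 - 3925623/230) = sqrt(-47164473/230) = 3*I*sqrt(1205314310)/230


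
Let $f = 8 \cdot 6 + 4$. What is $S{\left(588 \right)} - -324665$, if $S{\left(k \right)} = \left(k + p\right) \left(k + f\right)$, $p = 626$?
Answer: $1101625$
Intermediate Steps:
$f = 52$ ($f = 48 + 4 = 52$)
$S{\left(k \right)} = \left(52 + k\right) \left(626 + k\right)$ ($S{\left(k \right)} = \left(k + 626\right) \left(k + 52\right) = \left(626 + k\right) \left(52 + k\right) = \left(52 + k\right) \left(626 + k\right)$)
$S{\left(588 \right)} - -324665 = \left(32552 + 588^{2} + 678 \cdot 588\right) - -324665 = \left(32552 + 345744 + 398664\right) + 324665 = 776960 + 324665 = 1101625$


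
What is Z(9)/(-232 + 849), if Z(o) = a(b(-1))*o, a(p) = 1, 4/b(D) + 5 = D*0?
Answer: 9/617 ≈ 0.014587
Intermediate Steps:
b(D) = -⅘ (b(D) = 4/(-5 + D*0) = 4/(-5 + 0) = 4/(-5) = 4*(-⅕) = -⅘)
Z(o) = o (Z(o) = 1*o = o)
Z(9)/(-232 + 849) = 9/(-232 + 849) = 9/617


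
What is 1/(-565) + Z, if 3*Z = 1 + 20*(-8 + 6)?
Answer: -7346/565 ≈ -13.002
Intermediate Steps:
Z = -13 (Z = (1 + 20*(-8 + 6))/3 = (1 + 20*(-2))/3 = (1 - 40)/3 = (1/3)*(-39) = -13)
1/(-565) + Z = 1/(-565) - 13 = -1/565 - 13 = -7346/565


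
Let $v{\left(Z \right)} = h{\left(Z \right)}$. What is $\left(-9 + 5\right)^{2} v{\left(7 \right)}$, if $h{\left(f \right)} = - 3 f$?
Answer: $-336$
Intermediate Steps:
$v{\left(Z \right)} = - 3 Z$
$\left(-9 + 5\right)^{2} v{\left(7 \right)} = \left(-9 + 5\right)^{2} \left(\left(-3\right) 7\right) = \left(-4\right)^{2} \left(-21\right) = 16 \left(-21\right) = -336$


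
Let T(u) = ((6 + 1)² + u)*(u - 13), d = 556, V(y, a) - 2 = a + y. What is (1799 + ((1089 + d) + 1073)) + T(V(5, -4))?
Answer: 3997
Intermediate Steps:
V(y, a) = 2 + a + y (V(y, a) = 2 + (a + y) = 2 + a + y)
T(u) = (-13 + u)*(49 + u) (T(u) = (7² + u)*(-13 + u) = (49 + u)*(-13 + u) = (-13 + u)*(49 + u))
(1799 + ((1089 + d) + 1073)) + T(V(5, -4)) = (1799 + ((1089 + 556) + 1073)) + (-637 + (2 - 4 + 5)² + 36*(2 - 4 + 5)) = (1799 + (1645 + 1073)) + (-637 + 3² + 36*3) = (1799 + 2718) + (-637 + 9 + 108) = 4517 - 520 = 3997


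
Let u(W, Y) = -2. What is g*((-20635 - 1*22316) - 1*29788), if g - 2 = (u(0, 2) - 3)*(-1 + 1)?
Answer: -145478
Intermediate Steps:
g = 2 (g = 2 + (-2 - 3)*(-1 + 1) = 2 - 5*0 = 2 + 0 = 2)
g*((-20635 - 1*22316) - 1*29788) = 2*((-20635 - 1*22316) - 1*29788) = 2*((-20635 - 22316) - 29788) = 2*(-42951 - 29788) = 2*(-72739) = -145478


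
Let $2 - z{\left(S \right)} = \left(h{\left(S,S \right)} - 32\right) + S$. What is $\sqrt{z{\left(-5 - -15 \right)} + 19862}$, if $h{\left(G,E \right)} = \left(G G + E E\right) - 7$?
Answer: $\sqrt{19693} \approx 140.33$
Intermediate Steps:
$h{\left(G,E \right)} = -7 + E^{2} + G^{2}$ ($h{\left(G,E \right)} = \left(G^{2} + E^{2}\right) - 7 = \left(E^{2} + G^{2}\right) - 7 = -7 + E^{2} + G^{2}$)
$z{\left(S \right)} = 41 - S - 2 S^{2}$ ($z{\left(S \right)} = 2 - \left(\left(\left(-7 + S^{2} + S^{2}\right) - 32\right) + S\right) = 2 - \left(\left(\left(-7 + 2 S^{2}\right) - 32\right) + S\right) = 2 - \left(\left(-39 + 2 S^{2}\right) + S\right) = 2 - \left(-39 + S + 2 S^{2}\right) = 41 - S - 2 S^{2}$)
$\sqrt{z{\left(-5 - -15 \right)} + 19862} = \sqrt{\left(41 - \left(-5 - -15\right) - 2 \left(-5 - -15\right)^{2}\right) + 19862} = \sqrt{\left(41 - \left(-5 + 15\right) - 2 \left(-5 + 15\right)^{2}\right) + 19862} = \sqrt{\left(41 - 10 - 2 \cdot 10^{2}\right) + 19862} = \sqrt{\left(41 - 10 - 200\right) + 19862} = \sqrt{-169 + 19862} = \sqrt{19693}$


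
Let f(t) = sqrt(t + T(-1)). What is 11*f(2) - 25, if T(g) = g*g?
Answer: -25 + 11*sqrt(3) ≈ -5.9474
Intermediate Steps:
T(g) = g**2
f(t) = sqrt(1 + t) (f(t) = sqrt(t + (-1)**2) = sqrt(t + 1) = sqrt(1 + t))
11*f(2) - 25 = 11*sqrt(1 + 2) - 25 = 11*sqrt(3) - 25 = -25 + 11*sqrt(3)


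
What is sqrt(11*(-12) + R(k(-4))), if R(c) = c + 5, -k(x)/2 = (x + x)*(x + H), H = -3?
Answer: I*sqrt(239) ≈ 15.46*I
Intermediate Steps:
k(x) = -4*x*(-3 + x) (k(x) = -2*(x + x)*(x - 3) = -2*2*x*(-3 + x) = -4*x*(-3 + x))
R(c) = 5 + c
sqrt(11*(-12) + R(k(-4))) = sqrt(11*(-12) + (5 + 4*(-4)*(3 - 1*(-4)))) = sqrt(-132 + (5 + 4*(-4)*(3 + 4))) = sqrt(-132 + (5 + 4*(-4)*7)) = sqrt(-132 + (5 - 112)) = sqrt(-132 - 107) = sqrt(-239) = I*sqrt(239)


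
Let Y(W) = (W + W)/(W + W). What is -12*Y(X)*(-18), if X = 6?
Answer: 216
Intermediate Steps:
Y(W) = 1 (Y(W) = (2*W)/((2*W)) = (2*W)*(1/(2*W)) = 1)
-12*Y(X)*(-18) = -12*1*(-18) = -12*(-18) = 216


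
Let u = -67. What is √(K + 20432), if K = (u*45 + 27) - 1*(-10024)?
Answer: 6*√763 ≈ 165.73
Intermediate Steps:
K = 7036 (K = (-67*45 + 27) - 1*(-10024) = (-3015 + 27) + 10024 = -2988 + 10024 = 7036)
√(K + 20432) = √(7036 + 20432) = √27468 = 6*√763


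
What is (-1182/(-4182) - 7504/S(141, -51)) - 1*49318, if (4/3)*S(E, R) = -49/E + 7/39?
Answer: 78410485/7667 ≈ 10227.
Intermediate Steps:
S(E, R) = 7/52 - 147/(4*E) (S(E, R) = 3*(-49/E + 7/39)/4 = 3*(7/39 - 49/E)/4 = 7/52 - 147/(4*E))
(-1182/(-4182) - 7504/S(141, -51)) - 1*49318 = (-1182/(-4182) - 7504*7332/(7*(-273 + 141))) - 1*49318 = (-1182*(-1/4182) - 7504/((7/52)*(1/141)*(-132))) - 49318 = (197/697 - 7504/(-77/611)) - 49318 = (197/697 - 7504*(-611/77)) - 49318 = (197/697 + 654992/11) - 49318 = 456531591/7667 - 49318 = 78410485/7667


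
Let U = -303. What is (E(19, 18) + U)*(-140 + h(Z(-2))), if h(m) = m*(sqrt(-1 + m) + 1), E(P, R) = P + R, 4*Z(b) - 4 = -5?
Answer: 74613/2 + 133*I*sqrt(5)/4 ≈ 37307.0 + 74.349*I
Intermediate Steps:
Z(b) = -1/4 (Z(b) = 1 + (1/4)*(-5) = 1 - 5/4 = -1/4)
h(m) = m*(1 + sqrt(-1 + m))
(E(19, 18) + U)*(-140 + h(Z(-2))) = ((19 + 18) - 303)*(-140 - (1 + sqrt(-1 - 1/4))/4) = (37 - 303)*(-140 - (1 + sqrt(-5/4))/4) = -266*(-140 - (1 + I*sqrt(5)/2)/4) = -266*(-140 + (-1/4 - I*sqrt(5)/8)) = -266*(-561/4 - I*sqrt(5)/8) = 74613/2 + 133*I*sqrt(5)/4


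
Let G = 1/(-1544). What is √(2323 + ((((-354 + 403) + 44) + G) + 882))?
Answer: √1965554846/772 ≈ 57.428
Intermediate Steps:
G = -1/1544 ≈ -0.00064767
√(2323 + ((((-354 + 403) + 44) + G) + 882)) = √(2323 + ((((-354 + 403) + 44) - 1/1544) + 882)) = √(2323 + (((49 + 44) - 1/1544) + 882)) = √(2323 + ((93 - 1/1544) + 882)) = √(2323 + (143591/1544 + 882)) = √(2323 + 1505399/1544) = √(5092111/1544) = √1965554846/772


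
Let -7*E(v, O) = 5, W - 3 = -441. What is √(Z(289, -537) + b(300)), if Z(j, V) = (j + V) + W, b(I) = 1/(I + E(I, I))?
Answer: I*√3010856485/2095 ≈ 26.192*I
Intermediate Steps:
W = -438 (W = 3 - 441 = -438)
E(v, O) = -5/7 (E(v, O) = -⅐*5 = -5/7)
b(I) = 1/(-5/7 + I) (b(I) = 1/(I - 5/7) = 1/(-5/7 + I))
Z(j, V) = -438 + V + j (Z(j, V) = (j + V) - 438 = (V + j) - 438 = -438 + V + j)
√(Z(289, -537) + b(300)) = √((-438 - 537 + 289) + 7/(-5 + 7*300)) = √(-686 + 7/(-5 + 2100)) = √(-686 + 7/2095) = √(-1437163/2095) = I*√3010856485/2095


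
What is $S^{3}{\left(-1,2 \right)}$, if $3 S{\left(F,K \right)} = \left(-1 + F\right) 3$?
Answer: $-8$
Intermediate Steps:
$S{\left(F,K \right)} = -1 + F$ ($S{\left(F,K \right)} = \frac{\left(-1 + F\right) 3}{3} = \frac{-3 + 3 F}{3} = -1 + F$)
$S^{3}{\left(-1,2 \right)} = \left(-1 - 1\right)^{3} = \left(-2\right)^{3} = -8$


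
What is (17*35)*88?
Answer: 52360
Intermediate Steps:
(17*35)*88 = 595*88 = 52360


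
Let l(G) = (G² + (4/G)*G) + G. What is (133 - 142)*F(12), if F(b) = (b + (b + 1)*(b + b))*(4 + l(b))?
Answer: -478224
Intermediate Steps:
l(G) = 4 + G + G² (l(G) = (G² + 4) + G = (4 + G²) + G = 4 + G + G²)
F(b) = (b + 2*b*(1 + b))*(8 + b + b²) (F(b) = (b + (b + 1)*(b + b))*(4 + (4 + b + b²)) = (b + (1 + b)*(2*b))*(8 + b + b²) = (b + 2*b*(1 + b))*(8 + b + b²))
(133 - 142)*F(12) = (133 - 142)*(12*(24 + 2*12³ + 5*12² + 19*12)) = -108*(24 + 2*1728 + 5*144 + 228) = -108*(24 + 3456 + 720 + 228) = -108*4428 = -9*53136 = -478224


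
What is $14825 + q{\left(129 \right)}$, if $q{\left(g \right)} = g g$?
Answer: $31466$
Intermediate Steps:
$q{\left(g \right)} = g^{2}$
$14825 + q{\left(129 \right)} = 14825 + 129^{2} = 14825 + 16641 = 31466$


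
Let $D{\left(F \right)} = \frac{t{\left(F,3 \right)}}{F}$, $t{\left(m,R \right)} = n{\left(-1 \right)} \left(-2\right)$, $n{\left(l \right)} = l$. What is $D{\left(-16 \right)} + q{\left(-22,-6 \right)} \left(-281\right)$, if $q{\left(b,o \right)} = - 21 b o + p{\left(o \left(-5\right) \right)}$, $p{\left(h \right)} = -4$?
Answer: $\frac{6240447}{8} \approx 7.8006 \cdot 10^{5}$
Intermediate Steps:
$q{\left(b,o \right)} = -4 - 21 b o$ ($q{\left(b,o \right)} = - 21 b o - 4 = -4 - 21 b o$)
$t{\left(m,R \right)} = 2$ ($t{\left(m,R \right)} = \left(-1\right) \left(-2\right) = 2$)
$D{\left(F \right)} = \frac{2}{F}$
$D{\left(-16 \right)} + q{\left(-22,-6 \right)} \left(-281\right) = \frac{2}{-16} + \left(-4 - \left(-462\right) \left(-6\right)\right) \left(-281\right) = 2 \left(- \frac{1}{16}\right) + \left(-4 - 2772\right) \left(-281\right) = - \frac{1}{8} - -780056 = - \frac{1}{8} + 780056 = \frac{6240447}{8}$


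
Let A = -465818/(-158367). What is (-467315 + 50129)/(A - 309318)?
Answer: 33034247631/24492648944 ≈ 1.3487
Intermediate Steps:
A = 465818/158367 (A = -465818*(-1/158367) = 465818/158367 ≈ 2.9414)
(-467315 + 50129)/(A - 309318) = (-467315 + 50129)/(465818/158367 - 309318) = -417186/(-48985297888/158367) = -417186*(-158367/48985297888) = 33034247631/24492648944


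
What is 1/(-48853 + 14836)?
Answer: -1/34017 ≈ -2.9397e-5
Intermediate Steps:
1/(-48853 + 14836) = 1/(-34017) = -1/34017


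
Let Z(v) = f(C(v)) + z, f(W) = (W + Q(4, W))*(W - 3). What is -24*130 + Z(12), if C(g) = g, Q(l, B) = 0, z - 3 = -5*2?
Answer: -3019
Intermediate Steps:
z = -7 (z = 3 - 5*2 = 3 - 10 = -7)
f(W) = W*(-3 + W) (f(W) = (W + 0)*(W - 3) = W*(-3 + W))
Z(v) = -7 + v*(-3 + v) (Z(v) = v*(-3 + v) - 7 = -7 + v*(-3 + v))
-24*130 + Z(12) = -24*130 + (-7 + 12² - 3*12) = -3120 + (-7 + 144 - 36) = -3120 + 101 = -3019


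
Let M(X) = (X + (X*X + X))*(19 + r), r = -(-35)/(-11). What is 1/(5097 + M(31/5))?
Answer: 275/1622829 ≈ 0.00016946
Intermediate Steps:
r = -35/11 (r = -(-35)*(-1)/11 = -5*7/11 = -35/11 ≈ -3.1818)
M(X) = 174*X**2/11 + 348*X/11 (M(X) = (X + (X*X + X))*(19 - 35/11) = (X + (X**2 + X))*(174/11) = (X + (X + X**2))*(174/11) = (X**2 + 2*X)*(174/11) = 174*X**2/11 + 348*X/11)
1/(5097 + M(31/5)) = 1/(5097 + 174*(31/5)*(2 + 31/5)/11) = 1/(5097 + 174*(31*(1/5))*(2 + 31*(1/5))/11) = 1/(5097 + (174/11)*(31/5)*(2 + 31/5)) = 1/(5097 + (174/11)*(31/5)*(41/5)) = 1/(5097 + 221154/275) = 1/(1622829/275) = 275/1622829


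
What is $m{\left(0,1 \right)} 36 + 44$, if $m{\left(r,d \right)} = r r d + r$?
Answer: $44$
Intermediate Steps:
$m{\left(r,d \right)} = r + d r^{2}$ ($m{\left(r,d \right)} = r^{2} d + r = d r^{2} + r = r + d r^{2}$)
$m{\left(0,1 \right)} 36 + 44 = 0 \left(1 + 1 \cdot 0\right) 36 + 44 = 0 \left(1 + 0\right) 36 + 44 = 0 \cdot 1 \cdot 36 + 44 = 0 \cdot 36 + 44 = 0 + 44 = 44$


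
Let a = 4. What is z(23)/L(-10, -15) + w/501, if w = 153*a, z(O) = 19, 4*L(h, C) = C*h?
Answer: 21646/12525 ≈ 1.7282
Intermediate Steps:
L(h, C) = C*h/4 (L(h, C) = (C*h)/4 = C*h/4)
w = 612 (w = 153*4 = 612)
z(23)/L(-10, -15) + w/501 = 19/(((1/4)*(-15)*(-10))) + 612/501 = 19/(75/2) + 612*(1/501) = 19*(2/75) + 204/167 = 38/75 + 204/167 = 21646/12525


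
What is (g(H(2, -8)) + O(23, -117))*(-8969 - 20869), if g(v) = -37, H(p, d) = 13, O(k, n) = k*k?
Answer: -14680296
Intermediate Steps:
O(k, n) = k²
(g(H(2, -8)) + O(23, -117))*(-8969 - 20869) = (-37 + 23²)*(-8969 - 20869) = (-37 + 529)*(-29838) = 492*(-29838) = -14680296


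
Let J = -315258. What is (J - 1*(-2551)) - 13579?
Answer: -326286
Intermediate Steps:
(J - 1*(-2551)) - 13579 = (-315258 - 1*(-2551)) - 13579 = (-315258 + 2551) - 13579 = -312707 - 13579 = -326286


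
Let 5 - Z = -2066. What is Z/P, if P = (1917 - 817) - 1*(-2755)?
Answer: 2071/3855 ≈ 0.53722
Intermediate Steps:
Z = 2071 (Z = 5 - 1*(-2066) = 5 + 2066 = 2071)
P = 3855 (P = 1100 + 2755 = 3855)
Z/P = 2071/3855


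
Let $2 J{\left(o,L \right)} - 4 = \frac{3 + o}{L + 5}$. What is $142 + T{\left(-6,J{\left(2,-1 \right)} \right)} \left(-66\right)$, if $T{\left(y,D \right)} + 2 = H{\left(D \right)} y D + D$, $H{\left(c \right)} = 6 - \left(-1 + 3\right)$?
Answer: $\frac{17035}{4} \approx 4258.8$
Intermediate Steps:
$J{\left(o,L \right)} = 2 + \frac{3 + o}{2 \left(5 + L\right)}$ ($J{\left(o,L \right)} = 2 + \frac{\left(3 + o\right) \frac{1}{L + 5}}{2} = 2 + \frac{\left(3 + o\right) \frac{1}{5 + L}}{2} = 2 + \frac{\frac{1}{5 + L} \left(3 + o\right)}{2} = 2 + \frac{3 + o}{2 \left(5 + L\right)}$)
$H{\left(c \right)} = 4$ ($H{\left(c \right)} = 6 - 2 = 4$)
$T{\left(y,D \right)} = -2 + D + 4 D y$ ($T{\left(y,D \right)} = -2 + \left(4 y D + D\right) = -2 + \left(4 D y + D\right) = -2 + \left(D + 4 D y\right) = -2 + D + 4 D y$)
$142 + T{\left(-6,J{\left(2,-1 \right)} \right)} \left(-66\right) = 142 + \left(-2 + \frac{23 + 2 + 4 \left(-1\right)}{2 \left(5 - 1\right)} + 4 \frac{23 + 2 + 4 \left(-1\right)}{2 \left(5 - 1\right)} \left(-6\right)\right) \left(-66\right) = 142 + \left(-2 + \frac{23 + 2 - 4}{2 \cdot 4} + 4 \frac{23 + 2 - 4}{2 \cdot 4} \left(-6\right)\right) \left(-66\right) = 142 + \left(-2 + \frac{1}{2} \cdot \frac{1}{4} \cdot 21 + 4 \cdot \frac{1}{2} \cdot \frac{1}{4} \cdot 21 \left(-6\right)\right) \left(-66\right) = 142 + \left(-2 + \frac{21}{8} + 4 \cdot \frac{21}{8} \left(-6\right)\right) \left(-66\right) = 142 + \left(-2 + \frac{21}{8} - 63\right) \left(-66\right) = 142 - - \frac{16467}{4} = 142 + \frac{16467}{4} = \frac{17035}{4}$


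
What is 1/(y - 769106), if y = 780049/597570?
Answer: -597570/459593892371 ≈ -1.3002e-6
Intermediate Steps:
y = 780049/597570 (y = 780049*(1/597570) = 780049/597570 ≈ 1.3054)
1/(y - 769106) = 1/(780049/597570 - 769106) = 1/(-459593892371/597570) = -597570/459593892371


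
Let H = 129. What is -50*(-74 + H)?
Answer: -2750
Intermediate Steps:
-50*(-74 + H) = -50*(-74 + 129) = -50*55 = -2750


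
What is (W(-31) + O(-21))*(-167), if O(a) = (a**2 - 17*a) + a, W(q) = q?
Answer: -124582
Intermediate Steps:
O(a) = a**2 - 16*a
(W(-31) + O(-21))*(-167) = (-31 - 21*(-16 - 21))*(-167) = (-31 - 21*(-37))*(-167) = (-31 + 777)*(-167) = 746*(-167) = -124582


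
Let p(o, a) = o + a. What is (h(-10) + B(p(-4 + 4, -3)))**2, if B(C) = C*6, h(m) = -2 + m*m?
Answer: 6400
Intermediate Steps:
h(m) = -2 + m**2
p(o, a) = a + o
B(C) = 6*C
(h(-10) + B(p(-4 + 4, -3)))**2 = ((-2 + (-10)**2) + 6*(-3 + (-4 + 4)))**2 = ((-2 + 100) + 6*(-3 + 0))**2 = (98 + 6*(-3))**2 = (98 - 18)**2 = 80**2 = 6400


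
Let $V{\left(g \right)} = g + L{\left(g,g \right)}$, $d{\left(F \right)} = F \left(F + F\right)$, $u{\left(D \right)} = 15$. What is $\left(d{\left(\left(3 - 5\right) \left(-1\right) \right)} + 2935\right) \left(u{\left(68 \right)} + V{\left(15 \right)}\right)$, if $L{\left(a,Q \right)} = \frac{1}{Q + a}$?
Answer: $\frac{883881}{10} \approx 88388.0$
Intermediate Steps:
$d{\left(F \right)} = 2 F^{2}$ ($d{\left(F \right)} = F 2 F = 2 F^{2}$)
$V{\left(g \right)} = g + \frac{1}{2 g}$ ($V{\left(g \right)} = g + \frac{1}{g + g} = g + \frac{1}{2 g}$)
$\left(d{\left(\left(3 - 5\right) \left(-1\right) \right)} + 2935\right) \left(u{\left(68 \right)} + V{\left(15 \right)}\right) = \left(2 \left(\left(3 - 5\right) \left(-1\right)\right)^{2} + 2935\right) \left(15 + \left(15 + \frac{1}{2 \cdot 15}\right)\right) = \left(2 \left(\left(-2\right) \left(-1\right)\right)^{2} + 2935\right) \left(15 + \left(15 + \frac{1}{2} \cdot \frac{1}{15}\right)\right) = \left(2 \cdot 2^{2} + 2935\right) \left(15 + \left(15 + \frac{1}{30}\right)\right) = \left(2 \cdot 4 + 2935\right) \left(15 + \frac{451}{30}\right) = \left(8 + 2935\right) \frac{901}{30} = 2943 \cdot \frac{901}{30} = \frac{883881}{10}$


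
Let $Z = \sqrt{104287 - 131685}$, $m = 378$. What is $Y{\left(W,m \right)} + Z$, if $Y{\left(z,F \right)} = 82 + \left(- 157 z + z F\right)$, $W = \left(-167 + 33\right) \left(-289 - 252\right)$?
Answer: $16021256 + i \sqrt{27398} \approx 1.6021 \cdot 10^{7} + 165.52 i$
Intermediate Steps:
$Z = i \sqrt{27398}$ ($Z = \sqrt{-27398} = i \sqrt{27398} \approx 165.52 i$)
$W = 72494$ ($W = \left(-134\right) \left(-541\right) = 72494$)
$Y{\left(z,F \right)} = 82 - 157 z + F z$ ($Y{\left(z,F \right)} = 82 + \left(- 157 z + F z\right) = 82 - 157 z + F z$)
$Y{\left(W,m \right)} + Z = \left(82 - 11381558 + 378 \cdot 72494\right) + i \sqrt{27398} = \left(82 - 11381558 + 27402732\right) + i \sqrt{27398} = 16021256 + i \sqrt{27398}$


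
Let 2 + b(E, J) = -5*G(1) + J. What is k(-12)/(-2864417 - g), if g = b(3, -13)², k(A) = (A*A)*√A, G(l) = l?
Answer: -32*I*√3/318313 ≈ -0.00017412*I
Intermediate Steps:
k(A) = A^(5/2) (k(A) = A²*√A = A^(5/2))
b(E, J) = -7 + J (b(E, J) = -2 + (-5*1 + J) = -2 + (-5 + J) = -7 + J)
g = 400 (g = (-7 - 13)² = (-20)² = 400)
k(-12)/(-2864417 - g) = (-12)^(5/2)/(-2864417 - 1*400) = (288*I*√3)/(-2864417 - 400) = (288*I*√3)/(-2864817) = (288*I*√3)*(-1/2864817) = -32*I*√3/318313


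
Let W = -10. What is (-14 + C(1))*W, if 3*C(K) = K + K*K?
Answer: 400/3 ≈ 133.33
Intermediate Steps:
C(K) = K/3 + K²/3 (C(K) = (K + K*K)/3 = (K + K²)/3 = K/3 + K²/3)
(-14 + C(1))*W = (-14 + (⅓)*1*(1 + 1))*(-10) = (-14 + (⅓)*1*2)*(-10) = (-14 + ⅔)*(-10) = -40/3*(-10) = 400/3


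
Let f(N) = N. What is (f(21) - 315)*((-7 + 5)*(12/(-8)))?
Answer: -882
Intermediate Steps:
(f(21) - 315)*((-7 + 5)*(12/(-8))) = (21 - 315)*((-7 + 5)*(12/(-8))) = -(-588)*12*(-⅛) = -(-588)*(-3)/2 = -294*3 = -882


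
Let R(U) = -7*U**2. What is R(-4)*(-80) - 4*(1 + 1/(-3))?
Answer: 26872/3 ≈ 8957.3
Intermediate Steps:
R(-4)*(-80) - 4*(1 + 1/(-3)) = -7*(-4)**2*(-80) - 4*(1 + 1/(-3)) = -7*16*(-80) - 4*(1 - 1/3) = -112*(-80) - 4*2/3 = 8960 - 8/3 = 26872/3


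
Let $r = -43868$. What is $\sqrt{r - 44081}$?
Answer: $i \sqrt{87949} \approx 296.56 i$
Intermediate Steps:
$\sqrt{r - 44081} = \sqrt{-43868 - 44081} = \sqrt{-87949} = i \sqrt{87949}$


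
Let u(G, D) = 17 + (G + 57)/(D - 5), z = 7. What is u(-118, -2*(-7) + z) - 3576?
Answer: -57005/16 ≈ -3562.8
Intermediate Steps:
u(G, D) = 17 + (57 + G)/(-5 + D)
u(-118, -2*(-7) + z) - 3576 = (-28 - 118 + 17*(-2*(-7) + 7))/(-5 + (-2*(-7) + 7)) - 3576 = (-28 - 118 + 17*(14 + 7))/(-5 + (14 + 7)) - 3576 = (-28 - 118 + 17*21)/(-5 + 21) - 3576 = (-28 - 118 + 357)/16 - 3576 = (1/16)*211 - 3576 = 211/16 - 3576 = -57005/16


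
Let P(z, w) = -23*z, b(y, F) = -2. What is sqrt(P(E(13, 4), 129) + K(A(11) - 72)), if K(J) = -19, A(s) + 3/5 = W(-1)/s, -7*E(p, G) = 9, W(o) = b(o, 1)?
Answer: sqrt(518)/7 ≈ 3.2514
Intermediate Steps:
W(o) = -2
E(p, G) = -9/7 (E(p, G) = -1/7*9 = -9/7)
A(s) = -3/5 - 2/s
sqrt(P(E(13, 4), 129) + K(A(11) - 72)) = sqrt(-23*(-9/7) - 19) = sqrt(207/7 - 19) = sqrt(74/7) = sqrt(518)/7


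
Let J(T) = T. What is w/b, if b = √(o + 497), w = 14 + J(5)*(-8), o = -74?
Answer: -26*√47/141 ≈ -1.2642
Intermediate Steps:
w = -26 (w = 14 + 5*(-8) = 14 - 40 = -26)
b = 3*√47 (b = √(-74 + 497) = √423 = 3*√47 ≈ 20.567)
w/b = -26*√47/141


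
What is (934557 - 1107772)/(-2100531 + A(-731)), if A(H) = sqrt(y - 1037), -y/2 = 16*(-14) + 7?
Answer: 121281159055/1470743494188 + 173215*I*sqrt(67)/1470743494188 ≈ 0.082462 + 9.6402e-7*I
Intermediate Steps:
y = 434 (y = -2*(16*(-14) + 7) = -2*(-224 + 7) = -2*(-217) = 434)
A(H) = 3*I*sqrt(67) (A(H) = sqrt(434 - 1037) = sqrt(-603) = 3*I*sqrt(67))
(934557 - 1107772)/(-2100531 + A(-731)) = (934557 - 1107772)/(-2100531 + 3*I*sqrt(67)) = -173215/(-2100531 + 3*I*sqrt(67))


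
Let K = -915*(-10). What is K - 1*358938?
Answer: -349788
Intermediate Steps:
K = 9150
K - 1*358938 = 9150 - 1*358938 = 9150 - 358938 = -349788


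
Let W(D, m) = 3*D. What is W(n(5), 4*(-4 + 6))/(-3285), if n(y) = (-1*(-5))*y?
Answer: -5/219 ≈ -0.022831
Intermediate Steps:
n(y) = 5*y
W(n(5), 4*(-4 + 6))/(-3285) = (3*(5*5))/(-3285) = (3*25)*(-1/3285) = 75*(-1/3285) = -5/219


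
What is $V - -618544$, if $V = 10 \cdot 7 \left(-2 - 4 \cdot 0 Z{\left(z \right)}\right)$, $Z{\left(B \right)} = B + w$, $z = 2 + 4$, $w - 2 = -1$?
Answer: $618404$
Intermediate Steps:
$w = 1$ ($w = 2 - 1 = 1$)
$z = 6$
$Z{\left(B \right)} = 1 + B$ ($Z{\left(B \right)} = B + 1 = 1 + B$)
$V = -140$ ($V = 10 \cdot 7 \left(-2 - 4 \cdot 0 \left(1 + 6\right)\right) = 70 \left(-2 - 4 \cdot 0 \cdot 7\right) = 70 \left(-2 - 0\right) = 70 \left(-2 + 0\right) = 70 \left(-2\right) = -140$)
$V - -618544 = -140 - -618544 = -140 + 618544 = 618404$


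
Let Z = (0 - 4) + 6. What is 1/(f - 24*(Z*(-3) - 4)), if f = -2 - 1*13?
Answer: 1/225 ≈ 0.0044444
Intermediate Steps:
f = -15 (f = -2 - 13 = -15)
Z = 2 (Z = -4 + 6 = 2)
1/(f - 24*(Z*(-3) - 4)) = 1/(-15 - 24*(2*(-3) - 4)) = 1/(-15 - 24*(-6 - 4)) = 1/(-15 - 24*(-10)) = 1/(-15 + 240) = 1/225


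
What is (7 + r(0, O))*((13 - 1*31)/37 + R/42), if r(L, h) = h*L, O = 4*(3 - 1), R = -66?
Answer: -533/37 ≈ -14.405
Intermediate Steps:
O = 8 (O = 4*2 = 8)
r(L, h) = L*h
(7 + r(0, O))*((13 - 1*31)/37 + R/42) = (7 + 0*8)*((13 - 1*31)/37 - 66/42) = (7 + 0)*((13 - 31)*(1/37) - 66*1/42) = 7*(-18*1/37 - 11/7) = 7*(-18/37 - 11/7) = 7*(-533/259) = -533/37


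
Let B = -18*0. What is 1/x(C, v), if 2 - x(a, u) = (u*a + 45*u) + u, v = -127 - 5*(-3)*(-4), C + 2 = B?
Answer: 1/8230 ≈ 0.00012151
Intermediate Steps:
B = 0
C = -2 (C = -2 + 0 = -2)
v = -187 (v = -127 + 15*(-4) = -127 - 60 = -187)
x(a, u) = 2 - 46*u - a*u (x(a, u) = 2 - ((u*a + 45*u) + u) = 2 - ((a*u + 45*u) + u) = 2 - ((45*u + a*u) + u) = 2 - (46*u + a*u) = 2 + (-46*u - a*u) = 2 - 46*u - a*u)
1/x(C, v) = 1/(2 - 46*(-187) - 1*(-2)*(-187)) = 1/(2 + 8602 - 374) = 1/8230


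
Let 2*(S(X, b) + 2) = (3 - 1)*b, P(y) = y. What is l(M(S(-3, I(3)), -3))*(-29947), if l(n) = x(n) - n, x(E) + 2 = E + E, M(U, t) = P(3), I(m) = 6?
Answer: -29947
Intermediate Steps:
S(X, b) = -2 + b (S(X, b) = -2 + ((3 - 1)*b)/2 = -2 + (2*b)/2 = -2 + b)
M(U, t) = 3
x(E) = -2 + 2*E (x(E) = -2 + (E + E) = -2 + 2*E)
l(n) = -2 + n (l(n) = (-2 + 2*n) - n = -2 + n)
l(M(S(-3, I(3)), -3))*(-29947) = (-2 + 3)*(-29947) = 1*(-29947) = -29947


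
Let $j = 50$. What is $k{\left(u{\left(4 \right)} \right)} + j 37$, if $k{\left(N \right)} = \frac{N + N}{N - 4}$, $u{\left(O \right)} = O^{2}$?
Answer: $\frac{5558}{3} \approx 1852.7$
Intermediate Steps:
$k{\left(N \right)} = \frac{2 N}{-4 + N}$
$k{\left(u{\left(4 \right)} \right)} + j 37 = \frac{2 \cdot 4^{2}}{-4 + 4^{2}} + 50 \cdot 37 = 2 \cdot 16 \frac{1}{-4 + 16} + 1850 = 2 \cdot 16 \cdot \frac{1}{12} + 1850 = \frac{8}{3} + 1850 = \frac{5558}{3}$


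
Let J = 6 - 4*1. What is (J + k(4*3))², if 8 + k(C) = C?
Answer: 36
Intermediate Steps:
k(C) = -8 + C
J = 2 (J = 6 - 4 = 2)
(J + k(4*3))² = (2 + (-8 + 4*3))² = (2 + (-8 + 12))² = (2 + 4)² = 6² = 36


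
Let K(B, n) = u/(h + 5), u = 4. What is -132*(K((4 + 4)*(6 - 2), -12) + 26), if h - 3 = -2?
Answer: -3520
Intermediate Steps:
h = 1 (h = 3 - 2 = 1)
K(B, n) = ⅔ (K(B, n) = 4/(1 + 5) = 4/6 = (⅙)*4 = ⅔)
-132*(K((4 + 4)*(6 - 2), -12) + 26) = -132*(⅔ + 26) = -132*80/3 = -3520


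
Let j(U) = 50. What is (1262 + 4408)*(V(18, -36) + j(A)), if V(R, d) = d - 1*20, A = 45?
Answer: -34020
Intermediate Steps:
V(R, d) = -20 + d (V(R, d) = d - 20 = -20 + d)
(1262 + 4408)*(V(18, -36) + j(A)) = (1262 + 4408)*((-20 - 36) + 50) = 5670*(-56 + 50) = 5670*(-6) = -34020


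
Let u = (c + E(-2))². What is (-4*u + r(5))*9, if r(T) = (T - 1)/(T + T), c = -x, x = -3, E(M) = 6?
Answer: -14562/5 ≈ -2912.4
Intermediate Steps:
c = 3 (c = -1*(-3) = 3)
r(T) = (-1 + T)/(2*T) (r(T) = (-1 + T)/((2*T)) = (-1 + T)*(1/(2*T)) = (-1 + T)/(2*T))
u = 81 (u = (3 + 6)² = 9² = 81)
(-4*u + r(5))*9 = (-4*81 + (½)*(-1 + 5)/5)*9 = (-324 + (½)*(⅕)*4)*9 = (-324 + ⅖)*9 = -1618/5*9 = -14562/5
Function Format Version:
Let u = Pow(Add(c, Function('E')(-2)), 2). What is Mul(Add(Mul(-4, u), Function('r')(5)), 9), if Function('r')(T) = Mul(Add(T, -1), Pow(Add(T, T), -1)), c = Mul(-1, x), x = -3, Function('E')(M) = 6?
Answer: Rational(-14562, 5) ≈ -2912.4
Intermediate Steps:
c = 3 (c = Mul(-1, -3) = 3)
Function('r')(T) = Mul(Rational(1, 2), Pow(T, -1), Add(-1, T)) (Function('r')(T) = Mul(Add(-1, T), Pow(Mul(2, T), -1)) = Mul(Add(-1, T), Mul(Rational(1, 2), Pow(T, -1))) = Mul(Rational(1, 2), Pow(T, -1), Add(-1, T)))
u = 81 (u = Pow(Add(3, 6), 2) = Pow(9, 2) = 81)
Mul(Add(Mul(-4, u), Function('r')(5)), 9) = Mul(Add(Mul(-4, 81), Mul(Rational(1, 2), Pow(5, -1), Add(-1, 5))), 9) = Mul(Add(-324, Mul(Rational(1, 2), Rational(1, 5), 4)), 9) = Mul(Add(-324, Rational(2, 5)), 9) = Mul(Rational(-1618, 5), 9) = Rational(-14562, 5)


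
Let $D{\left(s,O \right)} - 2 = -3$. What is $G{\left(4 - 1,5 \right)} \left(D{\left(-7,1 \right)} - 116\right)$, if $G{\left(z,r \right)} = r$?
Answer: $-585$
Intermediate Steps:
$D{\left(s,O \right)} = -1$ ($D{\left(s,O \right)} = 2 - 3 = -1$)
$G{\left(4 - 1,5 \right)} \left(D{\left(-7,1 \right)} - 116\right) = 5 \left(-1 - 116\right) = 5 \left(-117\right) = -585$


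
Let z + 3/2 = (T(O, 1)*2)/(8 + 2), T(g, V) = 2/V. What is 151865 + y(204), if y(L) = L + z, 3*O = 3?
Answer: 1520679/10 ≈ 1.5207e+5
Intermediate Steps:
O = 1 (O = (⅓)*3 = 1)
z = -11/10 (z = -3/2 + ((2/1)*2)/(8 + 2) = -3/2 + ((2*1)*2)/10 = -3/2 + (2*2)*(⅒) = -3/2 + 4*(⅒) = -3/2 + ⅖ = -11/10 ≈ -1.1000)
y(L) = -11/10 + L (y(L) = L - 11/10 = -11/10 + L)
151865 + y(204) = 151865 + (-11/10 + 204) = 151865 + 2029/10 = 1520679/10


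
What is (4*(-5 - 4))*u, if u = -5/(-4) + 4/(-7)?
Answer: -171/7 ≈ -24.429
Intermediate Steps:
u = 19/28 (u = -5*(-¼) + 4*(-⅐) = 5/4 - 4/7 = 19/28 ≈ 0.67857)
(4*(-5 - 4))*u = (4*(-5 - 4))*(19/28) = (4*(-9))*(19/28) = -36*19/28 = -171/7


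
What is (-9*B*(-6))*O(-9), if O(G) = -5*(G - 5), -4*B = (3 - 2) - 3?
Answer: 1890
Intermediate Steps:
B = ½ (B = -((3 - 2) - 3)/4 = -(1 - 3)/4 = -¼*(-2) = ½ ≈ 0.50000)
O(G) = 25 - 5*G (O(G) = -5*(-5 + G) = 25 - 5*G)
(-9*B*(-6))*O(-9) = (-9*½*(-6))*(25 - 5*(-9)) = (-9/2*(-6))*(25 + 45) = 27*70 = 1890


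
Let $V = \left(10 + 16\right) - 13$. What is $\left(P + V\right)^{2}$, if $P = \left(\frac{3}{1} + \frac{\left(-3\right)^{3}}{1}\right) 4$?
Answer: $6889$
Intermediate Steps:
$V = 13$ ($V = 26 - 13 = 13$)
$P = -96$ ($P = \left(3 \cdot 1 - 27\right) 4 = \left(3 - 27\right) 4 = \left(-24\right) 4 = -96$)
$\left(P + V\right)^{2} = \left(-96 + 13\right)^{2} = \left(-83\right)^{2} = 6889$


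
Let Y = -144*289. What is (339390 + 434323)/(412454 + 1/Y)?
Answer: 32198840208/17164685663 ≈ 1.8759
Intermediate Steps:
Y = -41616
(339390 + 434323)/(412454 + 1/Y) = (339390 + 434323)/(412454 + 1/(-41616)) = 773713/(412454 - 1/41616) = 773713/(17164685663/41616) = 773713*(41616/17164685663) = 32198840208/17164685663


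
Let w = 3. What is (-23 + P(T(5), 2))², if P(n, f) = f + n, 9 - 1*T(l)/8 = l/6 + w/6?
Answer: 14641/9 ≈ 1626.8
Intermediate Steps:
T(l) = 68 - 4*l/3 (T(l) = 72 - 8*(l/6 + 3/6) = 72 - 8*(l*(⅙) + 3*(⅙)) = 72 - 8*(l/6 + ½) = 72 - 8*(½ + l/6) = 72 + (-4 - 4*l/3) = 68 - 4*l/3)
(-23 + P(T(5), 2))² = (-23 + (2 + (68 - 4/3*5)))² = (-23 + (2 + (68 - 20/3)))² = (-23 + (2 + 184/3))² = (-23 + 190/3)² = (121/3)² = 14641/9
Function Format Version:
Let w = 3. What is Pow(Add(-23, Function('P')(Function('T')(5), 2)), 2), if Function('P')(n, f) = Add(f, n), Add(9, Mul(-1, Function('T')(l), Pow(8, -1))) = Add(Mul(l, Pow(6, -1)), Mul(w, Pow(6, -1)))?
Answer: Rational(14641, 9) ≈ 1626.8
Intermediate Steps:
Function('T')(l) = Add(68, Mul(Rational(-4, 3), l)) (Function('T')(l) = Add(72, Mul(-8, Add(Mul(l, Pow(6, -1)), Mul(3, Pow(6, -1))))) = Add(72, Mul(-8, Add(Mul(l, Rational(1, 6)), Mul(3, Rational(1, 6))))) = Add(72, Mul(-8, Add(Mul(Rational(1, 6), l), Rational(1, 2)))) = Add(72, Mul(-8, Add(Rational(1, 2), Mul(Rational(1, 6), l)))) = Add(72, Add(-4, Mul(Rational(-4, 3), l))) = Add(68, Mul(Rational(-4, 3), l)))
Pow(Add(-23, Function('P')(Function('T')(5), 2)), 2) = Pow(Add(-23, Add(2, Add(68, Mul(Rational(-4, 3), 5)))), 2) = Pow(Add(-23, Add(2, Add(68, Rational(-20, 3)))), 2) = Pow(Add(-23, Add(2, Rational(184, 3))), 2) = Pow(Add(-23, Rational(190, 3)), 2) = Pow(Rational(121, 3), 2) = Rational(14641, 9)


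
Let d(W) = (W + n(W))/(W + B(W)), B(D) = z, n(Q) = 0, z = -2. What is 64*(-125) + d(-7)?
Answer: -71993/9 ≈ -7999.2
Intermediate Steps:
B(D) = -2
d(W) = W/(-2 + W) (d(W) = (W + 0)/(W - 2) = W/(-2 + W))
64*(-125) + d(-7) = 64*(-125) - 7/(-2 - 7) = -8000 - 7/(-9) = -8000 - 7*(-⅑) = -8000 + 7/9 = -71993/9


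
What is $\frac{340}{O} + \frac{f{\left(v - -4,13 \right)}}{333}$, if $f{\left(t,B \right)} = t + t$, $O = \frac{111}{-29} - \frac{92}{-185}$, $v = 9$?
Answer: $- \frac{35703574}{349983} \approx -102.02$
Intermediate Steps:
$O = - \frac{17867}{5365}$ ($O = 111 \left(- \frac{1}{29}\right) - - \frac{92}{185} = - \frac{111}{29} + \frac{92}{185} = - \frac{17867}{5365} \approx -3.3303$)
$f{\left(t,B \right)} = 2 t$
$\frac{340}{O} + \frac{f{\left(v - -4,13 \right)}}{333} = \frac{340}{- \frac{17867}{5365}} + \frac{2 \left(9 - -4\right)}{333} = 340 \left(- \frac{5365}{17867}\right) + 2 \left(9 + 4\right) \frac{1}{333} = - \frac{107300}{1051} + 2 \cdot 13 \cdot \frac{1}{333} = - \frac{107300}{1051} + 26 \cdot \frac{1}{333} = - \frac{107300}{1051} + \frac{26}{333} = - \frac{35703574}{349983}$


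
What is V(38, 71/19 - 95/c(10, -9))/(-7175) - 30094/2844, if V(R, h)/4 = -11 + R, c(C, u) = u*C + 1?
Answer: -108115801/10202850 ≈ -10.597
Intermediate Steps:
c(C, u) = 1 + C*u (c(C, u) = C*u + 1 = 1 + C*u)
V(R, h) = -44 + 4*R (V(R, h) = 4*(-11 + R) = -44 + 4*R)
V(38, 71/19 - 95/c(10, -9))/(-7175) - 30094/2844 = (-44 + 4*38)/(-7175) - 30094/2844 = (-44 + 152)*(-1/7175) - 30094*1/2844 = 108*(-1/7175) - 15047/1422 = -108/7175 - 15047/1422 = -108115801/10202850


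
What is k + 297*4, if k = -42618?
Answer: -41430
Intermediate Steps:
k + 297*4 = -42618 + 297*4 = -42618 + 1188 = -41430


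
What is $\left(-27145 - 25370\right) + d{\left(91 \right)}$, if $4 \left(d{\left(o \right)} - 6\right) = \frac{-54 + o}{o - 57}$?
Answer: $- \frac{7141187}{136} \approx -52509.0$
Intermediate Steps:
$d{\left(o \right)} = 6 + \frac{-54 + o}{4 \left(-57 + o\right)}$ ($d{\left(o \right)} = 6 + \frac{\left(-54 + o\right) \frac{1}{o - 57}}{4} = 6 + \frac{\left(-54 + o\right) \frac{1}{-57 + o}}{4} = 6 + \frac{\frac{1}{-57 + o} \left(-54 + o\right)}{4} = 6 + \frac{-54 + o}{4 \left(-57 + o\right)}$)
$\left(-27145 - 25370\right) + d{\left(91 \right)} = \left(-27145 - 25370\right) + \frac{-1422 + 25 \cdot 91}{4 \left(-57 + 91\right)} = -52515 + \frac{-1422 + 2275}{4 \cdot 34} = -52515 + \frac{1}{4} \cdot \frac{1}{34} \cdot 853 = -52515 + \frac{853}{136} = - \frac{7141187}{136}$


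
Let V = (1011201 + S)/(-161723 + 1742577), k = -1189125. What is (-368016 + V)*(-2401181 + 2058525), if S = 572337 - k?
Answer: 99674654391275328/790427 ≈ 1.2610e+11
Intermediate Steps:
S = 1761462 (S = 572337 - 1*(-1189125) = 572337 + 1189125 = 1761462)
V = 2772663/1580854 (V = (1011201 + 1761462)/(-161723 + 1742577) = 2772663/1580854 ≈ 1.7539)
(-368016 + V)*(-2401181 + 2058525) = (-368016 + 2772663/1580854)*(-2401181 + 2058525) = -581776793001/1580854*(-342656) = 99674654391275328/790427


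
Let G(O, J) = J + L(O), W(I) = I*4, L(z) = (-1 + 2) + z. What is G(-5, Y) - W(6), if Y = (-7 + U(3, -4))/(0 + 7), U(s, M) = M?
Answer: -207/7 ≈ -29.571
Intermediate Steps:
L(z) = 1 + z
Y = -11/7 (Y = (-7 - 4)/(0 + 7) = -11/7 ≈ -1.5714)
W(I) = 4*I
G(O, J) = 1 + J + O (G(O, J) = J + (1 + O) = 1 + J + O)
G(-5, Y) - W(6) = (1 - 11/7 - 5) - 4*6 = -39/7 - 1*24 = -39/7 - 24 = -207/7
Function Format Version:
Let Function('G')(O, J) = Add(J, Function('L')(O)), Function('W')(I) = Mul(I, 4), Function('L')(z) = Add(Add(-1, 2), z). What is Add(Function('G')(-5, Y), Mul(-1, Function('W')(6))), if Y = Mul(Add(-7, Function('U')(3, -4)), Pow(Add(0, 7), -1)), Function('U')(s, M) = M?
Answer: Rational(-207, 7) ≈ -29.571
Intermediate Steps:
Function('L')(z) = Add(1, z)
Y = Rational(-11, 7) (Y = Mul(Add(-7, -4), Pow(Add(0, 7), -1)) = Mul(-11, Pow(7, -1)) = Mul(-11, Rational(1, 7)) = Rational(-11, 7) ≈ -1.5714)
Function('W')(I) = Mul(4, I)
Function('G')(O, J) = Add(1, J, O) (Function('G')(O, J) = Add(J, Add(1, O)) = Add(1, J, O))
Add(Function('G')(-5, Y), Mul(-1, Function('W')(6))) = Add(Add(1, Rational(-11, 7), -5), Mul(-1, Mul(4, 6))) = Add(Rational(-39, 7), Mul(-1, 24)) = Add(Rational(-39, 7), -24) = Rational(-207, 7)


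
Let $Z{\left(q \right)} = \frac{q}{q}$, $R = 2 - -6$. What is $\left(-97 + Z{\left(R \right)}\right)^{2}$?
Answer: $9216$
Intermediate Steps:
$R = 8$ ($R = 2 + 6 = 8$)
$Z{\left(q \right)} = 1$
$\left(-97 + Z{\left(R \right)}\right)^{2} = \left(-97 + 1\right)^{2} = \left(-96\right)^{2} = 9216$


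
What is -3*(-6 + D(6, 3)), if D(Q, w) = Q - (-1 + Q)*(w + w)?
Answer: 90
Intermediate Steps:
D(Q, w) = Q - 2*w*(-1 + Q) (D(Q, w) = Q - (-1 + Q)*2*w = Q - 2*w*(-1 + Q))
-3*(-6 + D(6, 3)) = -3*(-6 + (6 + 2*3 - 2*6*3)) = -3*(-6 + (6 + 6 - 36)) = -3*(-6 - 24) = -3*(-30) = 90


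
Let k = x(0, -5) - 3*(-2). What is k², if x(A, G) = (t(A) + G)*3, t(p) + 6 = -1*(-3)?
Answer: 324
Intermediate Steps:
t(p) = -3 (t(p) = -6 - 1*(-3) = -6 + 3 = -3)
x(A, G) = -9 + 3*G (x(A, G) = (-3 + G)*3 = -9 + 3*G)
k = -18 (k = (-9 + 3*(-5)) - 3*(-2) = (-9 - 15) + 6 = -24 + 6 = -18)
k² = (-18)² = 324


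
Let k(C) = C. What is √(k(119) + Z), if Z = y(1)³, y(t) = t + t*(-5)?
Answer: √55 ≈ 7.4162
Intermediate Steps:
y(t) = -4*t (y(t) = t - 5*t = -4*t)
Z = -64 (Z = (-4*1)³ = (-4)³ = -64)
√(k(119) + Z) = √(119 - 64) = √55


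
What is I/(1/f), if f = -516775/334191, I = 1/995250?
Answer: -20671/13304143710 ≈ -1.5537e-6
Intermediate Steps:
I = 1/995250 ≈ 1.0048e-6
f = -516775/334191 (f = -516775*1/334191 = -516775/334191 ≈ -1.5463)
I/(1/f) = 1/(995250*(1/(-516775/334191))) = 1/(995250*(-334191/516775)) = (1/995250)*(-516775/334191) = -20671/13304143710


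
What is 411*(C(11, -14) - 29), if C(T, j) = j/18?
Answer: -36716/3 ≈ -12239.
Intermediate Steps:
C(T, j) = j/18 (C(T, j) = j*(1/18) = j/18)
411*(C(11, -14) - 29) = 411*((1/18)*(-14) - 29) = 411*(-7/9 - 29) = 411*(-268/9) = -36716/3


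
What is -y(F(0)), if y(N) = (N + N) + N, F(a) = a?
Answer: 0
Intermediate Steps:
y(N) = 3*N (y(N) = 2*N + N = 3*N)
-y(F(0)) = -3*0 = -1*0 = 0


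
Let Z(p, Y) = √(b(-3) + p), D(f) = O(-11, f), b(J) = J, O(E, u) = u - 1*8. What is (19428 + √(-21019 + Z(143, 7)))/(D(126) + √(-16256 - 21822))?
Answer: (19428 + I*√(21019 - 2*√35))/(118 + I*√38078) ≈ 44.629 - 72.574*I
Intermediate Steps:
O(E, u) = -8 + u (O(E, u) = u - 8 = -8 + u)
D(f) = -8 + f
Z(p, Y) = √(-3 + p)
(19428 + √(-21019 + Z(143, 7)))/(D(126) + √(-16256 - 21822)) = (19428 + √(-21019 + √(-3 + 143)))/((-8 + 126) + √(-16256 - 21822)) = (19428 + √(-21019 + √140))/(118 + √(-38078)) = (19428 + √(-21019 + 2*√35))/(118 + I*√38078)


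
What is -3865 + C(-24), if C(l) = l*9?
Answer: -4081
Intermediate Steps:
C(l) = 9*l
-3865 + C(-24) = -3865 + 9*(-24) = -3865 - 216 = -4081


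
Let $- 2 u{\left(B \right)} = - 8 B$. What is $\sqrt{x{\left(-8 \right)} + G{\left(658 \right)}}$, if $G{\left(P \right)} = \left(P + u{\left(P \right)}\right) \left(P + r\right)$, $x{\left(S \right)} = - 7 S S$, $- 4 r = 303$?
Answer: $\frac{\sqrt{7660618}}{2} \approx 1383.9$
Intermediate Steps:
$u{\left(B \right)} = 4 B$ ($u{\left(B \right)} = - \frac{\left(-8\right) B}{2} = 4 B$)
$r = - \frac{303}{4}$ ($r = \left(- \frac{1}{4}\right) 303 = - \frac{303}{4} \approx -75.75$)
$x{\left(S \right)} = - 7 S^{2}$
$G{\left(P \right)} = 5 P \left(- \frac{303}{4} + P\right)$ ($G{\left(P \right)} = \left(P + 4 P\right) \left(P - \frac{303}{4}\right) = 5 P \left(- \frac{303}{4} + P\right)$)
$\sqrt{x{\left(-8 \right)} + G{\left(658 \right)}} = \sqrt{- 7 \left(-8\right)^{2} + \frac{5}{4} \cdot 658 \left(-303 + 4 \cdot 658\right)} = \sqrt{\left(-7\right) 64 + \frac{5}{4} \cdot 658 \left(-303 + 2632\right)} = \sqrt{-448 + \frac{5}{4} \cdot 658 \cdot 2329} = \sqrt{-448 + \frac{3831205}{2}} = \sqrt{\frac{3830309}{2}} = \frac{\sqrt{7660618}}{2}$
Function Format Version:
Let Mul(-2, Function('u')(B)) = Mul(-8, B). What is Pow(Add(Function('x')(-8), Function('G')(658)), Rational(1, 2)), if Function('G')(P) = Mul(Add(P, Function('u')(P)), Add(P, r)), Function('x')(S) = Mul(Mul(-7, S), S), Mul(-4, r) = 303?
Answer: Mul(Rational(1, 2), Pow(7660618, Rational(1, 2))) ≈ 1383.9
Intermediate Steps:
Function('u')(B) = Mul(4, B) (Function('u')(B) = Mul(Rational(-1, 2), Mul(-8, B)) = Mul(4, B))
r = Rational(-303, 4) (r = Mul(Rational(-1, 4), 303) = Rational(-303, 4) ≈ -75.750)
Function('x')(S) = Mul(-7, Pow(S, 2))
Function('G')(P) = Mul(5, P, Add(Rational(-303, 4), P)) (Function('G')(P) = Mul(Add(P, Mul(4, P)), Add(P, Rational(-303, 4))) = Mul(Mul(5, P), Add(Rational(-303, 4), P)) = Mul(5, P, Add(Rational(-303, 4), P)))
Pow(Add(Function('x')(-8), Function('G')(658)), Rational(1, 2)) = Pow(Add(Mul(-7, Pow(-8, 2)), Mul(Rational(5, 4), 658, Add(-303, Mul(4, 658)))), Rational(1, 2)) = Pow(Add(Mul(-7, 64), Mul(Rational(5, 4), 658, Add(-303, 2632))), Rational(1, 2)) = Pow(Add(-448, Mul(Rational(5, 4), 658, 2329)), Rational(1, 2)) = Pow(Add(-448, Rational(3831205, 2)), Rational(1, 2)) = Pow(Rational(3830309, 2), Rational(1, 2)) = Mul(Rational(1, 2), Pow(7660618, Rational(1, 2)))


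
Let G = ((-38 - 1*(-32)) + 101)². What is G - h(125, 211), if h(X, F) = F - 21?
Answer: 8835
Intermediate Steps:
h(X, F) = -21 + F
G = 9025 (G = ((-38 + 32) + 101)² = (-6 + 101)² = 95² = 9025)
G - h(125, 211) = 9025 - (-21 + 211) = 9025 - 1*190 = 9025 - 190 = 8835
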